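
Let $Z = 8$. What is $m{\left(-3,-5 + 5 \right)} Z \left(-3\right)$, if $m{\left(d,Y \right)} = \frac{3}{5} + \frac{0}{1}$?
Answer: $- \frac{72}{5} \approx -14.4$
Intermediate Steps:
$m{\left(d,Y \right)} = \frac{3}{5}$ ($m{\left(d,Y \right)} = 3 \cdot \frac{1}{5} + 0 \cdot 1 = \frac{3}{5} + 0 = \frac{3}{5}$)
$m{\left(-3,-5 + 5 \right)} Z \left(-3\right) = \frac{3}{5} \cdot 8 \left(-3\right) = \frac{24}{5} \left(-3\right) = - \frac{72}{5}$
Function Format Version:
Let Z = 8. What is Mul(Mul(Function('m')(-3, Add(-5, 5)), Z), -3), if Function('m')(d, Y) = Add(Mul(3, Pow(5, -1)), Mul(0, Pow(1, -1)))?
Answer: Rational(-72, 5) ≈ -14.400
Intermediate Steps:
Function('m')(d, Y) = Rational(3, 5) (Function('m')(d, Y) = Add(Mul(3, Rational(1, 5)), Mul(0, 1)) = Add(Rational(3, 5), 0) = Rational(3, 5))
Mul(Mul(Function('m')(-3, Add(-5, 5)), Z), -3) = Mul(Mul(Rational(3, 5), 8), -3) = Mul(Rational(24, 5), -3) = Rational(-72, 5)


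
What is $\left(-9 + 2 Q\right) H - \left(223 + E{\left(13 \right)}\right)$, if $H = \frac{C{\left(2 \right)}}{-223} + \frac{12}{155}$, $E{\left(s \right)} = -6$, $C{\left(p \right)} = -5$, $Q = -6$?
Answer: $- \frac{7573076}{34565} \approx -219.1$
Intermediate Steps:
$H = \frac{3451}{34565}$ ($H = - \frac{5}{-223} + \frac{12}{155} = \left(-5\right) \left(- \frac{1}{223}\right) + 12 \cdot \frac{1}{155} = \frac{5}{223} + \frac{12}{155} = \frac{3451}{34565} \approx 0.099841$)
$\left(-9 + 2 Q\right) H - \left(223 + E{\left(13 \right)}\right) = \left(-9 + 2 \left(-6\right)\right) \frac{3451}{34565} - 217 = \left(-9 - 12\right) \frac{3451}{34565} + \left(-223 + 6\right) = \left(-21\right) \frac{3451}{34565} - 217 = - \frac{72471}{34565} - 217 = - \frac{7573076}{34565}$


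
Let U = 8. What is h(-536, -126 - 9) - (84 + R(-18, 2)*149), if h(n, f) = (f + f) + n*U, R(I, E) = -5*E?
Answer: -3152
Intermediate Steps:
h(n, f) = 2*f + 8*n (h(n, f) = (f + f) + n*8 = 2*f + 8*n)
h(-536, -126 - 9) - (84 + R(-18, 2)*149) = (2*(-126 - 9) + 8*(-536)) - (84 - 5*2*149) = (2*(-135) - 4288) - (84 - 10*149) = (-270 - 4288) - (84 - 1490) = -4558 - 1*(-1406) = -4558 + 1406 = -3152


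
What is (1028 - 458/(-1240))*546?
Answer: 174061797/310 ≈ 5.6149e+5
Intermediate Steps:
(1028 - 458/(-1240))*546 = (1028 - 458*(-1/1240))*546 = (1028 + 229/620)*546 = (637589/620)*546 = 174061797/310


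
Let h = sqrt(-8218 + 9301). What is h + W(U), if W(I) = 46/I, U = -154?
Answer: -23/77 + 19*sqrt(3) ≈ 32.610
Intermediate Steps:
h = 19*sqrt(3) (h = sqrt(1083) = 19*sqrt(3) ≈ 32.909)
h + W(U) = 19*sqrt(3) + 46/(-154) = 19*sqrt(3) + 46*(-1/154) = 19*sqrt(3) - 23/77 = -23/77 + 19*sqrt(3)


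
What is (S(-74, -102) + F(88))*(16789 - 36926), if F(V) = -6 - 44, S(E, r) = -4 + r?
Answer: 3141372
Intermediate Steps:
F(V) = -50
(S(-74, -102) + F(88))*(16789 - 36926) = ((-4 - 102) - 50)*(16789 - 36926) = (-106 - 50)*(-20137) = -156*(-20137) = 3141372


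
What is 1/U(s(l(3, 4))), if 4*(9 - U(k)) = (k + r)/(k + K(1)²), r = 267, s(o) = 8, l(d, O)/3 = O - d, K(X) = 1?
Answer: 36/49 ≈ 0.73469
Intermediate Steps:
l(d, O) = -3*d + 3*O (l(d, O) = 3*(O - d) = -3*d + 3*O)
U(k) = 9 - (267 + k)/(4*(1 + k)) (U(k) = 9 - (k + 267)/(4*(k + 1²)) = 9 - (267 + k)/(4*(k + 1)) = 9 - (267 + k)/(4*(1 + k)))
1/U(s(l(3, 4))) = 1/(7*(-33 + 5*8)/(4*(1 + 8))) = 1/((7/4)*(-33 + 40)/9) = 1/((7/4)*(⅑)*7) = 1/(49/36) = 36/49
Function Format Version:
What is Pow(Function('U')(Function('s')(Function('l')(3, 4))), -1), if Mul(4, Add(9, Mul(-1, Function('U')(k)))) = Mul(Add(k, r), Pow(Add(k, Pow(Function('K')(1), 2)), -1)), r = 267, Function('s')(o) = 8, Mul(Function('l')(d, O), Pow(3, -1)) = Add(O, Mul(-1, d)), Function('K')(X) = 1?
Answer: Rational(36, 49) ≈ 0.73469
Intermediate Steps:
Function('l')(d, O) = Add(Mul(-3, d), Mul(3, O)) (Function('l')(d, O) = Mul(3, Add(O, Mul(-1, d))) = Add(Mul(-3, d), Mul(3, O)))
Function('U')(k) = Add(9, Mul(Rational(-1, 4), Pow(Add(1, k), -1), Add(267, k))) (Function('U')(k) = Add(9, Mul(Rational(-1, 4), Mul(Add(k, 267), Pow(Add(k, Pow(1, 2)), -1)))) = Add(9, Mul(Rational(-1, 4), Mul(Add(267, k), Pow(Add(k, 1), -1)))) = Add(9, Mul(Rational(-1, 4), Mul(Add(267, k), Pow(Add(1, k), -1)))) = Add(9, Mul(Rational(-1, 4), Mul(Pow(Add(1, k), -1), Add(267, k)))) = Add(9, Mul(Rational(-1, 4), Pow(Add(1, k), -1), Add(267, k))))
Pow(Function('U')(Function('s')(Function('l')(3, 4))), -1) = Pow(Mul(Rational(7, 4), Pow(Add(1, 8), -1), Add(-33, Mul(5, 8))), -1) = Pow(Mul(Rational(7, 4), Pow(9, -1), Add(-33, 40)), -1) = Pow(Mul(Rational(7, 4), Rational(1, 9), 7), -1) = Pow(Rational(49, 36), -1) = Rational(36, 49)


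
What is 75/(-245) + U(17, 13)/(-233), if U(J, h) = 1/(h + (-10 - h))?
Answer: -34901/114170 ≈ -0.30569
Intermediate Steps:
U(J, h) = -⅒ (U(J, h) = 1/(-10) = -⅒)
75/(-245) + U(17, 13)/(-233) = 75/(-245) - ⅒/(-233) = 75*(-1/245) - ⅒*(-1/233) = -15/49 + 1/2330 = -34901/114170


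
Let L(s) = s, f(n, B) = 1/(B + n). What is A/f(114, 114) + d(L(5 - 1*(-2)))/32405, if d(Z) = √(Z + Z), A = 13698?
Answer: 3123144 + √14/32405 ≈ 3.1231e+6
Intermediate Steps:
d(Z) = √2*√Z (d(Z) = √(2*Z) = √2*√Z)
A/f(114, 114) + d(L(5 - 1*(-2)))/32405 = 13698/(1/(114 + 114)) + (√2*√(5 - 1*(-2)))/32405 = 13698/(1/228) + (√2*√(5 + 2))*(1/32405) = 13698/(1/228) + (√2*√7)*(1/32405) = 13698*228 + √14*(1/32405) = 3123144 + √14/32405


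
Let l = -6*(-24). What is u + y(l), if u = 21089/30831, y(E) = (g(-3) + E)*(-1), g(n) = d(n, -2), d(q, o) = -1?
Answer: -4387744/30831 ≈ -142.32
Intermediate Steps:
g(n) = -1
l = 144
y(E) = 1 - E (y(E) = (-1 + E)*(-1) = 1 - E)
u = 21089/30831 (u = 21089*(1/30831) = 21089/30831 ≈ 0.68402)
u + y(l) = 21089/30831 + (1 - 1*144) = 21089/30831 + (1 - 144) = 21089/30831 - 143 = -4387744/30831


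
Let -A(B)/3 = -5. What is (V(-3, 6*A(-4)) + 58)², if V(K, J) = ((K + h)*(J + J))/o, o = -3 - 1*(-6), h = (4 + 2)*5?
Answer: 2815684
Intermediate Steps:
h = 30 (h = 6*5 = 30)
o = 3 (o = -3 + 6 = 3)
A(B) = 15 (A(B) = -3*(-5) = 15)
V(K, J) = 2*J*(30 + K)/3 (V(K, J) = ((K + 30)*(J + J))/3 = ((30 + K)*(2*J))*(⅓) = (2*J*(30 + K))*(⅓) = 2*J*(30 + K)/3)
(V(-3, 6*A(-4)) + 58)² = (2*(6*15)*(30 - 3)/3 + 58)² = ((⅔)*90*27 + 58)² = (1620 + 58)² = 1678² = 2815684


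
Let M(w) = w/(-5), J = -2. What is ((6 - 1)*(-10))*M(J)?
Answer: -20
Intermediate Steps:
M(w) = -w/5 (M(w) = w*(-1/5) = -w/5)
((6 - 1)*(-10))*M(J) = ((6 - 1)*(-10))*(-1/5*(-2)) = (5*(-10))*(2/5) = -50*2/5 = -20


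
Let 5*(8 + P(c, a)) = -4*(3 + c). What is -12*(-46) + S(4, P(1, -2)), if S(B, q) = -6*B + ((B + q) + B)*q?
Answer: 14096/25 ≈ 563.84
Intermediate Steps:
P(c, a) = -52/5 - 4*c/5 (P(c, a) = -8 + (-4*(3 + c))/5 = -8 + (-12 - 4*c)/5 = -8 + (-12/5 - 4*c/5) = -52/5 - 4*c/5)
S(B, q) = -6*B + q*(q + 2*B) (S(B, q) = -6*B + (q + 2*B)*q = -6*B + q*(q + 2*B))
-12*(-46) + S(4, P(1, -2)) = -12*(-46) + ((-52/5 - ⅘*1)² - 6*4 + 2*4*(-52/5 - ⅘*1)) = 552 + ((-52/5 - ⅘)² - 24 + 2*4*(-52/5 - ⅘)) = 552 + ((-56/5)² - 24 + 2*4*(-56/5)) = 552 + (3136/25 - 24 - 448/5) = 552 + 296/25 = 14096/25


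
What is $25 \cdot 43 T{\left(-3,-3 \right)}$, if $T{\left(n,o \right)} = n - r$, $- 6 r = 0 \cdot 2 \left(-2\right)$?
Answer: $-3225$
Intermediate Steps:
$r = 0$ ($r = - \frac{0 \cdot 2 \left(-2\right)}{6} = - \frac{0 \left(-2\right)}{6} = \left(- \frac{1}{6}\right) 0 = 0$)
$T{\left(n,o \right)} = n$ ($T{\left(n,o \right)} = n - 0 = n + 0 = n$)
$25 \cdot 43 T{\left(-3,-3 \right)} = 25 \cdot 43 \left(-3\right) = 1075 \left(-3\right) = -3225$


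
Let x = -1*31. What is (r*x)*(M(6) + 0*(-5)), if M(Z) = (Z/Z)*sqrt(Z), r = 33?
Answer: -1023*sqrt(6) ≈ -2505.8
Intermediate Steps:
M(Z) = sqrt(Z) (M(Z) = 1*sqrt(Z) = sqrt(Z))
x = -31
(r*x)*(M(6) + 0*(-5)) = (33*(-31))*(sqrt(6) + 0*(-5)) = -1023*(sqrt(6) + 0) = -1023*sqrt(6)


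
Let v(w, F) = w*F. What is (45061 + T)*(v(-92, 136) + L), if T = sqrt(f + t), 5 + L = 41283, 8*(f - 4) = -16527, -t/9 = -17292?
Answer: 1296224726 + 14383*sqrt(2457058)/2 ≈ 1.3075e+9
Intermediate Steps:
t = 155628 (t = -9*(-17292) = 155628)
f = -16495/8 (f = 4 + (1/8)*(-16527) = 4 - 16527/8 = -16495/8 ≈ -2061.9)
v(w, F) = F*w
L = 41278 (L = -5 + 41283 = 41278)
T = sqrt(2457058)/4 (T = sqrt(-16495/8 + 155628) = sqrt(1228529/8) = sqrt(2457058)/4 ≈ 391.88)
(45061 + T)*(v(-92, 136) + L) = (45061 + sqrt(2457058)/4)*(136*(-92) + 41278) = (45061 + sqrt(2457058)/4)*(-12512 + 41278) = (45061 + sqrt(2457058)/4)*28766 = 1296224726 + 14383*sqrt(2457058)/2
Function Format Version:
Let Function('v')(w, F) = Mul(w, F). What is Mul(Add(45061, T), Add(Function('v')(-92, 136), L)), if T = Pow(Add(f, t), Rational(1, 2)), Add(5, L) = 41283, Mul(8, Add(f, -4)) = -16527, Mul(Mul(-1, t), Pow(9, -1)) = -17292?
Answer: Add(1296224726, Mul(Rational(14383, 2), Pow(2457058, Rational(1, 2)))) ≈ 1.3075e+9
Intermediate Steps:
t = 155628 (t = Mul(-9, -17292) = 155628)
f = Rational(-16495, 8) (f = Add(4, Mul(Rational(1, 8), -16527)) = Add(4, Rational(-16527, 8)) = Rational(-16495, 8) ≈ -2061.9)
Function('v')(w, F) = Mul(F, w)
L = 41278 (L = Add(-5, 41283) = 41278)
T = Mul(Rational(1, 4), Pow(2457058, Rational(1, 2))) (T = Pow(Add(Rational(-16495, 8), 155628), Rational(1, 2)) = Pow(Rational(1228529, 8), Rational(1, 2)) = Mul(Rational(1, 4), Pow(2457058, Rational(1, 2))) ≈ 391.88)
Mul(Add(45061, T), Add(Function('v')(-92, 136), L)) = Mul(Add(45061, Mul(Rational(1, 4), Pow(2457058, Rational(1, 2)))), Add(Mul(136, -92), 41278)) = Mul(Add(45061, Mul(Rational(1, 4), Pow(2457058, Rational(1, 2)))), Add(-12512, 41278)) = Mul(Add(45061, Mul(Rational(1, 4), Pow(2457058, Rational(1, 2)))), 28766) = Add(1296224726, Mul(Rational(14383, 2), Pow(2457058, Rational(1, 2))))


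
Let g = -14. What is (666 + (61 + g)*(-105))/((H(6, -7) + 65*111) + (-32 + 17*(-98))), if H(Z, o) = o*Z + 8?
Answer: -4269/5483 ≈ -0.77859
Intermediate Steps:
H(Z, o) = 8 + Z*o (H(Z, o) = Z*o + 8 = 8 + Z*o)
(666 + (61 + g)*(-105))/((H(6, -7) + 65*111) + (-32 + 17*(-98))) = (666 + (61 - 14)*(-105))/(((8 + 6*(-7)) + 65*111) + (-32 + 17*(-98))) = (666 + 47*(-105))/(((8 - 42) + 7215) + (-32 - 1666)) = (666 - 4935)/((-34 + 7215) - 1698) = -4269/(7181 - 1698) = -4269/5483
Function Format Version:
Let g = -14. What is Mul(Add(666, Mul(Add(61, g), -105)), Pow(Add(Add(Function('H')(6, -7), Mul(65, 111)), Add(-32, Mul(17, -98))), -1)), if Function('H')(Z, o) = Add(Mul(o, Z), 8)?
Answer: Rational(-4269, 5483) ≈ -0.77859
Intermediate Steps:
Function('H')(Z, o) = Add(8, Mul(Z, o)) (Function('H')(Z, o) = Add(Mul(Z, o), 8) = Add(8, Mul(Z, o)))
Mul(Add(666, Mul(Add(61, g), -105)), Pow(Add(Add(Function('H')(6, -7), Mul(65, 111)), Add(-32, Mul(17, -98))), -1)) = Mul(Add(666, Mul(Add(61, -14), -105)), Pow(Add(Add(Add(8, Mul(6, -7)), Mul(65, 111)), Add(-32, Mul(17, -98))), -1)) = Mul(Add(666, Mul(47, -105)), Pow(Add(Add(Add(8, -42), 7215), Add(-32, -1666)), -1)) = Mul(Add(666, -4935), Pow(Add(Add(-34, 7215), -1698), -1)) = Mul(-4269, Pow(Add(7181, -1698), -1)) = Mul(-4269, Pow(5483, -1)) = Mul(-4269, Rational(1, 5483)) = Rational(-4269, 5483)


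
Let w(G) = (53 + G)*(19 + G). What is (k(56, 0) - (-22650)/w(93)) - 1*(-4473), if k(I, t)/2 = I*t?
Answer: 36582573/8176 ≈ 4474.4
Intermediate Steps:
k(I, t) = 2*I*t (k(I, t) = 2*(I*t) = 2*I*t)
w(G) = (19 + G)*(53 + G)
(k(56, 0) - (-22650)/w(93)) - 1*(-4473) = (2*56*0 - (-22650)/(1007 + 93² + 72*93)) - 1*(-4473) = (0 - (-22650)/(1007 + 8649 + 6696)) + 4473 = (0 - (-22650)/16352) + 4473 = (0 - 1*(-11325/8176)) + 4473 = (0 + 11325/8176) + 4473 = 11325/8176 + 4473 = 36582573/8176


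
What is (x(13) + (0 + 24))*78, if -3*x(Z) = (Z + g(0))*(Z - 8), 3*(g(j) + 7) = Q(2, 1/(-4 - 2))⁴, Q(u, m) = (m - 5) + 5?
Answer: 2122783/1944 ≈ 1092.0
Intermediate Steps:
Q(u, m) = m (Q(u, m) = (-5 + m) + 5 = m)
g(j) = -27215/3888 (g(j) = -7 + (1/(-4 - 2))⁴/3 = -7 + (1/(-6))⁴/3 = -7 + (-⅙)⁴/3 = -7 + (⅓)*(1/1296) = -7 + 1/3888 = -27215/3888)
x(Z) = -(-8 + Z)*(-27215/3888 + Z)/3 (x(Z) = -(Z - 27215/3888)*(Z - 8)/3 = -(-27215/3888 + Z)*(-8 + Z)/3 = -(-8 + Z)*(-27215/3888 + Z)/3)
(x(13) + (0 + 24))*78 = ((-27215/1458 - ⅓*13² + (58319/11664)*13) + (0 + 24))*78 = ((-27215/1458 - ⅓*169 + 758147/11664) + 24)*78 = ((-27215/1458 - 169/3 + 758147/11664) + 24)*78 = (-116645/11664 + 24)*78 = (163291/11664)*78 = 2122783/1944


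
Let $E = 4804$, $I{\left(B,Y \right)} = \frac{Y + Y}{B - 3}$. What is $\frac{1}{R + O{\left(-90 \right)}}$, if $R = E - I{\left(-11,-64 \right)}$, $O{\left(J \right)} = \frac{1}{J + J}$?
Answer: $\frac{1260}{6041513} \approx 0.00020856$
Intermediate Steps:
$I{\left(B,Y \right)} = \frac{2 Y}{-3 + B}$ ($I{\left(B,Y \right)} = \frac{2 Y}{B + \left(-31 + 28\right)} = \frac{2 Y}{B - 3} = \frac{2 Y}{-3 + B}$)
$O{\left(J \right)} = \frac{1}{2 J}$
$R = \frac{33564}{7}$ ($R = 4804 - 2 \left(-64\right) \frac{1}{-3 - 11} = 4804 - 2 \left(-64\right) \frac{1}{-14} = 4804 - 2 \left(-64\right) \left(- \frac{1}{14}\right) = 4804 - \frac{64}{7} = \frac{33564}{7} \approx 4794.9$)
$\frac{1}{R + O{\left(-90 \right)}} = \frac{1}{\frac{33564}{7} + \frac{1}{2 \left(-90\right)}} = \frac{1}{\frac{33564}{7} + \frac{1}{2} \left(- \frac{1}{90}\right)} = \frac{1}{\frac{33564}{7} - \frac{1}{180}} = \frac{1}{\frac{6041513}{1260}} = \frac{1260}{6041513}$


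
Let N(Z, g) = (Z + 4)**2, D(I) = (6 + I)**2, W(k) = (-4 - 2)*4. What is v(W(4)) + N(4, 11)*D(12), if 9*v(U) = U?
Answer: 62200/3 ≈ 20733.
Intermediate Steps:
W(k) = -24 (W(k) = -6*4 = -24)
N(Z, g) = (4 + Z)**2
v(U) = U/9
v(W(4)) + N(4, 11)*D(12) = (1/9)*(-24) + (4 + 4)**2*(6 + 12)**2 = -8/3 + 8**2*18**2 = -8/3 + 64*324 = -8/3 + 20736 = 62200/3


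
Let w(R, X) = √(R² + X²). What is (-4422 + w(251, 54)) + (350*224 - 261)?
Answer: 73717 + √65917 ≈ 73974.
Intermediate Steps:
(-4422 + w(251, 54)) + (350*224 - 261) = (-4422 + √(251² + 54²)) + (350*224 - 261) = (-4422 + √(63001 + 2916)) + (78400 - 261) = (-4422 + √65917) + 78139 = 73717 + √65917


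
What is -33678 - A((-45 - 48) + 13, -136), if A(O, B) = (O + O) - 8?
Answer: -33510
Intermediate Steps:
A(O, B) = -8 + 2*O (A(O, B) = 2*O - 8 = -8 + 2*O)
-33678 - A((-45 - 48) + 13, -136) = -33678 - (-8 + 2*((-45 - 48) + 13)) = -33678 - (-8 + 2*(-93 + 13)) = -33678 - (-8 + 2*(-80)) = -33678 - (-8 - 160) = -33678 - 1*(-168) = -33678 + 168 = -33510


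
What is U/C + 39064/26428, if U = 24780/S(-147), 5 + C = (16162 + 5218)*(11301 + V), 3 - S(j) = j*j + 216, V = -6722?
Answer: 695453881671044/470495989377177 ≈ 1.4781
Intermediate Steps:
S(j) = -213 - j**2 (S(j) = 3 - (j*j + 216) = 3 - (j**2 + 216) = 3 - (216 + j**2) = 3 + (-216 - j**2) = -213 - j**2)
C = 97899015 (C = -5 + (16162 + 5218)*(11301 - 6722) = -5 + 21380*4579 = -5 + 97899020 = 97899015)
U = -4130/3637 (U = 24780/(-213 - 1*(-147)**2) = 24780/(-213 - 1*21609) = 24780/(-213 - 21609) = 24780/(-21822) = 24780*(-1/21822) = -4130/3637 ≈ -1.1356)
U/C + 39064/26428 = -4130/3637/97899015 + 39064/26428 = -4130/3637*1/97899015 + 39064*(1/26428) = -826/71211743511 + 9766/6607 = 695453881671044/470495989377177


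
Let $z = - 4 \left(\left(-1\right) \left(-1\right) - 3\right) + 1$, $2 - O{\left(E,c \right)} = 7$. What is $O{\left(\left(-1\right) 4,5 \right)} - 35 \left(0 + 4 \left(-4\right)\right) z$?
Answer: $5035$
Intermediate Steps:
$O{\left(E,c \right)} = -5$ ($O{\left(E,c \right)} = 2 - 7 = -5$)
$z = 9$ ($z = - 4 \left(1 - 3\right) + 1 = \left(-4\right) \left(-2\right) + 1 = 8 + 1 = 9$)
$O{\left(\left(-1\right) 4,5 \right)} - 35 \left(0 + 4 \left(-4\right)\right) z = -5 - 35 \left(0 + 4 \left(-4\right)\right) 9 = -5 - 35 \left(0 - 16\right) 9 = -5 - 35 \left(\left(-16\right) 9\right) = -5 - -5040 = -5 + 5040 = 5035$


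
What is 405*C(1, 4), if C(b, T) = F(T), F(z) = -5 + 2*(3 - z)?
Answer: -2835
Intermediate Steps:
F(z) = 1 - 2*z (F(z) = -5 + (6 - 2*z) = 1 - 2*z)
C(b, T) = 1 - 2*T
405*C(1, 4) = 405*(1 - 2*4) = 405*(1 - 8) = 405*(-7) = -2835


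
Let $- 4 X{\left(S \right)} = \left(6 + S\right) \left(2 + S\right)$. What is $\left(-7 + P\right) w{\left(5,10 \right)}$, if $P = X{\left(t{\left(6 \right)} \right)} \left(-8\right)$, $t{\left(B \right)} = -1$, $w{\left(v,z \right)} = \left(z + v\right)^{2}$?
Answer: $675$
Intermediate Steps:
$w{\left(v,z \right)} = \left(v + z\right)^{2}$
$X{\left(S \right)} = - \frac{\left(2 + S\right) \left(6 + S\right)}{4}$ ($X{\left(S \right)} = - \frac{\left(6 + S\right) \left(2 + S\right)}{4} = - \frac{\left(2 + S\right) \left(6 + S\right)}{4}$)
$P = 10$ ($P = \left(-3 - -2 - \frac{\left(-1\right)^{2}}{4}\right) \left(-8\right) = \left(-3 + 2 - \frac{1}{4}\right) \left(-8\right) = \left(- \frac{5}{4}\right) \left(-8\right) = 10$)
$\left(-7 + P\right) w{\left(5,10 \right)} = \left(-7 + 10\right) \left(5 + 10\right)^{2} = 3 \cdot 15^{2} = 3 \cdot 225 = 675$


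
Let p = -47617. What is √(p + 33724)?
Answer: I*√13893 ≈ 117.87*I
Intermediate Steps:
√(p + 33724) = √(-47617 + 33724) = √(-13893) = I*√13893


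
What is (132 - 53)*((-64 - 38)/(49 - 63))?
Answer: 4029/7 ≈ 575.57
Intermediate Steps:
(132 - 53)*((-64 - 38)/(49 - 63)) = 79*(-102/(-14)) = 79*(-102*(-1/14)) = 79*(51/7) = 4029/7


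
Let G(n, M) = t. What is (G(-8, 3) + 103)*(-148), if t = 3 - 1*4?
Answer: -15096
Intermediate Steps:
t = -1 (t = 3 - 4 = -1)
G(n, M) = -1
(G(-8, 3) + 103)*(-148) = (-1 + 103)*(-148) = 102*(-148) = -15096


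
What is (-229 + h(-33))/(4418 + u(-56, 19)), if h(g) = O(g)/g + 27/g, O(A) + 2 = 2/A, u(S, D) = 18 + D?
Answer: -250204/4851495 ≈ -0.051573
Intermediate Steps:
O(A) = -2 + 2/A
h(g) = 27/g + (-2 + 2/g)/g (h(g) = (-2 + 2/g)/g + 27/g = 27/g + (-2 + 2/g)/g)
(-229 + h(-33))/(4418 + u(-56, 19)) = (-229 + (2 + 25*(-33))/(-33)**2)/(4418 + (18 + 19)) = (-229 + (2 - 825)/1089)/(4418 + 37) = (-229 + (1/1089)*(-823))/4455 = (-229 - 823/1089)*(1/4455) = -250204/1089*1/4455 = -250204/4851495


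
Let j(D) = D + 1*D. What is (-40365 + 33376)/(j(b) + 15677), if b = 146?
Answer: -6989/15969 ≈ -0.43766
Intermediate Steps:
j(D) = 2*D (j(D) = D + D = 2*D)
(-40365 + 33376)/(j(b) + 15677) = (-40365 + 33376)/(2*146 + 15677) = -6989/(292 + 15677) = -6989/15969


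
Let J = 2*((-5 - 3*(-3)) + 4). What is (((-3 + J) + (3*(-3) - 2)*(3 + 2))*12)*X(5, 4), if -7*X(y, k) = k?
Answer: 288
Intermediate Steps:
X(y, k) = -k/7
J = 16 (J = 2*((-5 + 9) + 4) = 2*(4 + 4) = 2*8 = 16)
(((-3 + J) + (3*(-3) - 2)*(3 + 2))*12)*X(5, 4) = (((-3 + 16) + (3*(-3) - 2)*(3 + 2))*12)*(-⅐*4) = ((13 + (-9 - 2)*5)*12)*(-4/7) = ((13 - 11*5)*12)*(-4/7) = ((13 - 55)*12)*(-4/7) = -42*12*(-4/7) = -504*(-4/7) = 288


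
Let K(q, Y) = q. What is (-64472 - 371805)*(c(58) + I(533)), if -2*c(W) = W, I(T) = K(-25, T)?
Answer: 23558958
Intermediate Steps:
I(T) = -25
c(W) = -W/2
(-64472 - 371805)*(c(58) + I(533)) = (-64472 - 371805)*(-1/2*58 - 25) = -436277*(-29 - 25) = -436277*(-54) = 23558958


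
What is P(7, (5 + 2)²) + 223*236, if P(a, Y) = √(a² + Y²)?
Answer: 52628 + 35*√2 ≈ 52678.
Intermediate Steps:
P(a, Y) = √(Y² + a²)
P(7, (5 + 2)²) + 223*236 = √(((5 + 2)²)² + 7²) + 223*236 = √((7²)² + 49) + 52628 = √(49² + 49) + 52628 = √(2401 + 49) + 52628 = √2450 + 52628 = 35*√2 + 52628 = 52628 + 35*√2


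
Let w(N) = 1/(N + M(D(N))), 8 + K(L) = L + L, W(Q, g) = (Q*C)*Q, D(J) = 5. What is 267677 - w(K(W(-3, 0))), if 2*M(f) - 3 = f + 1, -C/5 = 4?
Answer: 194601181/727 ≈ 2.6768e+5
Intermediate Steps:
C = -20 (C = -5*4 = -20)
M(f) = 2 + f/2 (M(f) = 3/2 + (f + 1)/2 = 3/2 + (1 + f)/2 = 3/2 + (½ + f/2) = 2 + f/2)
W(Q, g) = -20*Q² (W(Q, g) = (Q*(-20))*Q = (-20*Q)*Q = -20*Q²)
K(L) = -8 + 2*L (K(L) = -8 + (L + L) = -8 + 2*L)
w(N) = 1/(9/2 + N) (w(N) = 1/(N + (2 + (½)*5)) = 1/(N + (2 + 5/2)) = 1/(N + 9/2) = 1/(9/2 + N))
267677 - w(K(W(-3, 0))) = 267677 - 2/(9 + 2*(-8 + 2*(-20*(-3)²))) = 267677 - 2/(9 + 2*(-8 + 2*(-20*9))) = 267677 - 2/(9 + 2*(-8 + 2*(-180))) = 267677 - 2/(9 + 2*(-8 - 360)) = 267677 - 2/(9 + 2*(-368)) = 267677 - 2/(9 - 736) = 267677 - 2/(-727) = 267677 - 2*(-1)/727 = 267677 - 1*(-2/727) = 267677 + 2/727 = 194601181/727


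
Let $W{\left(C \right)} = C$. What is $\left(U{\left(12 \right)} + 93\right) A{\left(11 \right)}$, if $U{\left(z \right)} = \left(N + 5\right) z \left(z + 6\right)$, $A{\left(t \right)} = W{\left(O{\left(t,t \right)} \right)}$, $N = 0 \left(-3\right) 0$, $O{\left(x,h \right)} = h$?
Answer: $12903$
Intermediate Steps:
$N = 0$ ($N = 0 \cdot 0 = 0$)
$A{\left(t \right)} = t$
$U{\left(z \right)} = 5 z \left(6 + z\right)$ ($U{\left(z \right)} = \left(0 + 5\right) z \left(z + 6\right) = 5 z \left(6 + z\right)$)
$\left(U{\left(12 \right)} + 93\right) A{\left(11 \right)} = \left(5 \cdot 12 \left(6 + 12\right) + 93\right) 11 = \left(5 \cdot 12 \cdot 18 + 93\right) 11 = \left(1080 + 93\right) 11 = 1173 \cdot 11 = 12903$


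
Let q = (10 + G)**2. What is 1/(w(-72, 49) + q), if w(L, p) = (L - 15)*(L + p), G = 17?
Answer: 1/2730 ≈ 0.00036630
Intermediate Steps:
w(L, p) = (-15 + L)*(L + p)
q = 729 (q = (10 + 17)**2 = 27**2 = 729)
1/(w(-72, 49) + q) = 1/(((-72)**2 - 15*(-72) - 15*49 - 72*49) + 729) = 1/((5184 + 1080 - 735 - 3528) + 729) = 1/(2001 + 729) = 1/2730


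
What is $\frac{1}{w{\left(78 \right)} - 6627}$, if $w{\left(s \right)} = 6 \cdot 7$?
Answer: $- \frac{1}{6585} \approx -0.00015186$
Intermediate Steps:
$w{\left(s \right)} = 42$
$\frac{1}{w{\left(78 \right)} - 6627} = \frac{1}{42 - 6627} = \frac{1}{-6585} = - \frac{1}{6585}$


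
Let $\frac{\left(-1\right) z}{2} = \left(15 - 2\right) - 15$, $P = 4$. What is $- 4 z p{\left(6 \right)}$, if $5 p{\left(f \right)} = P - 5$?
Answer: $\frac{16}{5} \approx 3.2$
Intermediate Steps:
$z = 4$ ($z = - 2 \left(\left(15 - 2\right) - 15\right) = - 2 \left(13 - 15\right) = \left(-2\right) \left(-2\right) = 4$)
$p{\left(f \right)} = - \frac{1}{5}$ ($p{\left(f \right)} = \frac{4 - 5}{5} = \frac{1}{5} \left(-1\right) = - \frac{1}{5}$)
$- 4 z p{\left(6 \right)} = \left(-4\right) 4 \left(- \frac{1}{5}\right) = \left(-16\right) \left(- \frac{1}{5}\right) = \frac{16}{5}$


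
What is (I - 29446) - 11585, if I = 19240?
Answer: -21791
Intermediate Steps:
(I - 29446) - 11585 = (19240 - 29446) - 11585 = -10206 - 11585 = -21791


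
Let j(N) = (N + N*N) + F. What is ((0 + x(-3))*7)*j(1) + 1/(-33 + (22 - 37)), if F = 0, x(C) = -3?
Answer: -2017/48 ≈ -42.021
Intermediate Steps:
j(N) = N + N**2 (j(N) = (N + N*N) + 0 = (N + N**2) + 0 = N + N**2)
((0 + x(-3))*7)*j(1) + 1/(-33 + (22 - 37)) = ((0 - 3)*7)*(1*(1 + 1)) + 1/(-33 + (22 - 37)) = (-3*7)*(1*2) + 1/(-33 - 15) = -21*2 + 1/(-48) = -42 - 1/48 = -2017/48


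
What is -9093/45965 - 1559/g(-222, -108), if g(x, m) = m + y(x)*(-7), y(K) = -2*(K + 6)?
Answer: 1488971/4964220 ≈ 0.29994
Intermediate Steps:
y(K) = -12 - 2*K (y(K) = -2*(6 + K) = -12 - 2*K)
g(x, m) = 84 + m + 14*x (g(x, m) = m + (-12 - 2*x)*(-7) = m + (84 + 14*x) = 84 + m + 14*x)
-9093/45965 - 1559/g(-222, -108) = -9093/45965 - 1559/(84 - 108 + 14*(-222)) = -9093*1/45965 - 1559/(84 - 108 - 3108) = -9093/45965 - 1559/(-3132) = -9093/45965 - 1559*(-1/3132) = -9093/45965 + 1559/3132 = 1488971/4964220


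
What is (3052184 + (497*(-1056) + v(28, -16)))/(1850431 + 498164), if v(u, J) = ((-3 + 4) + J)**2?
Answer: 2527577/2348595 ≈ 1.0762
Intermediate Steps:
v(u, J) = (1 + J)**2
(3052184 + (497*(-1056) + v(28, -16)))/(1850431 + 498164) = (3052184 + (497*(-1056) + (1 - 16)**2))/(1850431 + 498164) = (3052184 + (-524832 + (-15)**2))/2348595 = (3052184 + (-524832 + 225))*(1/2348595) = (3052184 - 524607)*(1/2348595) = 2527577*(1/2348595) = 2527577/2348595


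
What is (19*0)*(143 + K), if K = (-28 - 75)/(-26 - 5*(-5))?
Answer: 0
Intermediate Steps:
K = 103 (K = -103/(-26 + 25) = -103/(-1) = -103*(-1) = 103)
(19*0)*(143 + K) = (19*0)*(143 + 103) = 0*246 = 0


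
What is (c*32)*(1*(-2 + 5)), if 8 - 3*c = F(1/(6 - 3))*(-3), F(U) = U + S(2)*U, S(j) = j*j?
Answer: 416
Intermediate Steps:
S(j) = j²
F(U) = 5*U (F(U) = U + 2²*U = U + 4*U = 5*U)
c = 13/3 (c = 8/3 - 5/(6 - 3)*(-3)/3 = 8/3 - 5/3*(-3)/3 = 8/3 - 5*(⅓)*(-3)/3 = 8/3 - 5*(-3)/9 = 8/3 - ⅓*(-5) = 8/3 + 5/3 = 13/3 ≈ 4.3333)
(c*32)*(1*(-2 + 5)) = ((13/3)*32)*(1*(-2 + 5)) = 416*(1*3)/3 = (416/3)*3 = 416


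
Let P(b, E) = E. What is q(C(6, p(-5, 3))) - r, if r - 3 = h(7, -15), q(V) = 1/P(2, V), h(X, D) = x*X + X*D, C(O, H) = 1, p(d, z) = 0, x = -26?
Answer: 285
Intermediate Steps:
h(X, D) = -26*X + D*X (h(X, D) = -26*X + X*D = -26*X + D*X)
q(V) = 1/V
r = -284 (r = 3 + 7*(-26 - 15) = 3 + 7*(-41) = 3 - 287 = -284)
q(C(6, p(-5, 3))) - r = 1/1 - 1*(-284) = 1 + 284 = 285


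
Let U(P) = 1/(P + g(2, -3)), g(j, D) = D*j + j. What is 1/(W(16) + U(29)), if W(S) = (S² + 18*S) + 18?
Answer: 25/14051 ≈ 0.0017792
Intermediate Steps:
g(j, D) = j + D*j
W(S) = 18 + S² + 18*S
U(P) = 1/(-4 + P) (U(P) = 1/(P + 2*(1 - 3)) = 1/(P + 2*(-2)) = 1/(P - 4) = 1/(-4 + P))
1/(W(16) + U(29)) = 1/((18 + 16² + 18*16) + 1/(-4 + 29)) = 1/((18 + 256 + 288) + 1/25) = 1/(562 + 1/25) = 1/(14051/25) = 25/14051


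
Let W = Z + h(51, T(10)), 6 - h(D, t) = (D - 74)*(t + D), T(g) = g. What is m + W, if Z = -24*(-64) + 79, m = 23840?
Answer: 26864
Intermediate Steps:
Z = 1615 (Z = 1536 + 79 = 1615)
h(D, t) = 6 - (-74 + D)*(D + t) (h(D, t) = 6 - (D - 74)*(t + D) = 6 - (-74 + D)*(D + t))
W = 3024 (W = 1615 + (6 - 1*51² + 74*51 + 74*10 - 1*51*10) = 1615 + (6 - 1*2601 + 3774 + 740 - 510) = 1615 + (6 - 2601 + 3774 + 740 - 510) = 1615 + 1409 = 3024)
m + W = 23840 + 3024 = 26864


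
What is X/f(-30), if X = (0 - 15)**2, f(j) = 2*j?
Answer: -15/4 ≈ -3.7500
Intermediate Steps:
X = 225 (X = (-15)**2 = 225)
X/f(-30) = 225/((2*(-30))) = 225/(-60) = 225*(-1/60) = -15/4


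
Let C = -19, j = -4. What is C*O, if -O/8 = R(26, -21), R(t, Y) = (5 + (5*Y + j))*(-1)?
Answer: 15808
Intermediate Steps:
R(t, Y) = -1 - 5*Y (R(t, Y) = (5 + (5*Y - 4))*(-1) = (5 + (-4 + 5*Y))*(-1) = (1 + 5*Y)*(-1) = -1 - 5*Y)
O = -832 (O = -8*(-1 - 5*(-21)) = -8*(-1 + 105) = -8*104 = -832)
C*O = -19*(-832) = 15808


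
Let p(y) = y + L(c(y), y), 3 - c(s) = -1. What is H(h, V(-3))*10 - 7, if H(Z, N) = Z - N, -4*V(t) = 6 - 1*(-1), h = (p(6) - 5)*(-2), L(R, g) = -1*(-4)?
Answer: -179/2 ≈ -89.500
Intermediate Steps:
c(s) = 4 (c(s) = 3 - 1*(-1) = 3 + 1 = 4)
L(R, g) = 4
p(y) = 4 + y (p(y) = y + 4 = 4 + y)
h = -10 (h = ((4 + 6) - 5)*(-2) = (10 - 5)*(-2) = 5*(-2) = -10)
V(t) = -7/4 (V(t) = -(6 - 1*(-1))/4 = -(6 + 1)/4 = -1/4*7 = -7/4)
H(h, V(-3))*10 - 7 = (-10 - 1*(-7/4))*10 - 7 = (-10 + 7/4)*10 - 7 = -33/4*10 - 7 = -165/2 - 7 = -179/2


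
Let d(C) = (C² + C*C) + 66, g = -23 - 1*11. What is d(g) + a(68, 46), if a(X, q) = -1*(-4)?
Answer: 2382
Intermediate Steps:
a(X, q) = 4
g = -34 (g = -23 - 11 = -34)
d(C) = 66 + 2*C² (d(C) = (C² + C²) + 66 = 2*C² + 66 = 66 + 2*C²)
d(g) + a(68, 46) = (66 + 2*(-34)²) + 4 = (66 + 2*1156) + 4 = (66 + 2312) + 4 = 2378 + 4 = 2382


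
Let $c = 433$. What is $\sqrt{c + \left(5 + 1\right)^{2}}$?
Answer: $\sqrt{469} \approx 21.656$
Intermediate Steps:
$\sqrt{c + \left(5 + 1\right)^{2}} = \sqrt{433 + \left(5 + 1\right)^{2}} = \sqrt{433 + 6^{2}} = \sqrt{433 + 36} = \sqrt{469}$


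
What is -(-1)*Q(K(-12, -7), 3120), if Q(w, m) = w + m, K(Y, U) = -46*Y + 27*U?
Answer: 3483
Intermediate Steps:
Q(w, m) = m + w
-(-1)*Q(K(-12, -7), 3120) = -(-1)*(3120 + (-46*(-12) + 27*(-7))) = -(-1)*(3120 + (552 - 189)) = -(-1)*(3120 + 363) = -(-1)*3483 = -1*(-3483) = 3483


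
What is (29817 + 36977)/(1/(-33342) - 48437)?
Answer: -2227045548/1614986455 ≈ -1.3790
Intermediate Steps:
(29817 + 36977)/(1/(-33342) - 48437) = 66794/(-1/33342 - 48437) = 66794/(-1614986455/33342) = 66794*(-33342/1614986455) = -2227045548/1614986455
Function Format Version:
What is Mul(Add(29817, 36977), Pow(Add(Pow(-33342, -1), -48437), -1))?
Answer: Rational(-2227045548, 1614986455) ≈ -1.3790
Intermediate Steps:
Mul(Add(29817, 36977), Pow(Add(Pow(-33342, -1), -48437), -1)) = Mul(66794, Pow(Add(Rational(-1, 33342), -48437), -1)) = Mul(66794, Pow(Rational(-1614986455, 33342), -1)) = Mul(66794, Rational(-33342, 1614986455)) = Rational(-2227045548, 1614986455)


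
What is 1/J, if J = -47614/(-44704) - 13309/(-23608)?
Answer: 65960752/107439803 ≈ 0.61393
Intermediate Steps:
J = 107439803/65960752 (J = -47614*(-1/44704) - 13309*(-1/23608) = 23807/22352 + 13309/23608 = 107439803/65960752 ≈ 1.6288)
1/J = 1/(107439803/65960752) = 65960752/107439803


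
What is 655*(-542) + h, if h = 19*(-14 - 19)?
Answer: -355637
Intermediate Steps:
h = -627 (h = 19*(-33) = -627)
655*(-542) + h = 655*(-542) - 627 = -355010 - 627 = -355637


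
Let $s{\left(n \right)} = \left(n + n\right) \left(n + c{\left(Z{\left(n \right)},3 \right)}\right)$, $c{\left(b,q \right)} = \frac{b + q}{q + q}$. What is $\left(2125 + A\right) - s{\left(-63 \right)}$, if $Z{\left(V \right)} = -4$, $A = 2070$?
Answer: $-3764$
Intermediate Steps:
$c{\left(b,q \right)} = \frac{b + q}{2 q}$
$s{\left(n \right)} = 2 n \left(- \frac{1}{6} + n\right)$ ($s{\left(n \right)} = \left(n + n\right) \left(n + \frac{-4 + 3}{2 \cdot 3}\right) = 2 n \left(n + \frac{1}{2} \cdot \frac{1}{3} \left(-1\right)\right) = 2 n \left(n - \frac{1}{6}\right) = 2 n \left(- \frac{1}{6} + n\right)$)
$\left(2125 + A\right) - s{\left(-63 \right)} = \left(2125 + 2070\right) - \frac{1}{3} \left(-63\right) \left(-1 + 6 \left(-63\right)\right) = 4195 - \frac{1}{3} \left(-63\right) \left(-1 - 378\right) = 4195 - \frac{1}{3} \left(-63\right) \left(-379\right) = 4195 - 7959 = -3764$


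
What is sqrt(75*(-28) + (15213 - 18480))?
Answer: I*sqrt(5367) ≈ 73.26*I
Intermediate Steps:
sqrt(75*(-28) + (15213 - 18480)) = sqrt(-2100 - 3267) = sqrt(-5367) = I*sqrt(5367)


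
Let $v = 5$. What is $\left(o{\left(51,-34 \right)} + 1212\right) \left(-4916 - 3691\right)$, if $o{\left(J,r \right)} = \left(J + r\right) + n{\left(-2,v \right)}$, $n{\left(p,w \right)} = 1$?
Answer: $-10586610$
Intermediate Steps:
$o{\left(J,r \right)} = 1 + J + r$ ($o{\left(J,r \right)} = \left(J + r\right) + 1 = 1 + J + r$)
$\left(o{\left(51,-34 \right)} + 1212\right) \left(-4916 - 3691\right) = \left(\left(1 + 51 - 34\right) + 1212\right) \left(-4916 - 3691\right) = \left(18 + 1212\right) \left(-8607\right) = 1230 \left(-8607\right) = -10586610$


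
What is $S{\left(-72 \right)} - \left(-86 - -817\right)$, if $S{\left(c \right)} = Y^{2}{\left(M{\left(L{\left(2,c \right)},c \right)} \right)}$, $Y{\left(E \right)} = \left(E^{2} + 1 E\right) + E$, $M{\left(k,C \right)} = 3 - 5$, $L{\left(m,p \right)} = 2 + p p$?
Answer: $-731$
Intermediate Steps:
$L{\left(m,p \right)} = 2 + p^{2}$
$M{\left(k,C \right)} = -2$ ($M{\left(k,C \right)} = 3 - 5 = -2$)
$Y{\left(E \right)} = E^{2} + 2 E$ ($Y{\left(E \right)} = \left(E^{2} + E\right) + E = \left(E + E^{2}\right) + E = E^{2} + 2 E$)
$S{\left(c \right)} = 0$ ($S{\left(c \right)} = \left(- 2 \left(2 - 2\right)\right)^{2} = \left(\left(-2\right) 0\right)^{2} = 0^{2} = 0$)
$S{\left(-72 \right)} - \left(-86 - -817\right) = 0 - \left(-86 - -817\right) = 0 - \left(-86 + 817\right) = 0 - 731 = -731$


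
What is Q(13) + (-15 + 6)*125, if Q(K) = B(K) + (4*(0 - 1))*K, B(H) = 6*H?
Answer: -1099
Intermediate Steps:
Q(K) = 2*K (Q(K) = 6*K + (4*(0 - 1))*K = 6*K + (4*(-1))*K = 6*K - 4*K = 2*K)
Q(13) + (-15 + 6)*125 = 2*13 + (-15 + 6)*125 = 26 - 9*125 = 26 - 1125 = -1099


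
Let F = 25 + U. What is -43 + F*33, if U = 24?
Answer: 1574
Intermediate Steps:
F = 49 (F = 25 + 24 = 49)
-43 + F*33 = -43 + 49*33 = -43 + 1617 = 1574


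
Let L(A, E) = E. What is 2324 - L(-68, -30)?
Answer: 2354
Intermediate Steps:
2324 - L(-68, -30) = 2324 - 1*(-30) = 2324 + 30 = 2354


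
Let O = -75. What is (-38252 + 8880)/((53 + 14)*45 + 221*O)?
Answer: 7343/3390 ≈ 2.1661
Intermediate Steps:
(-38252 + 8880)/((53 + 14)*45 + 221*O) = (-38252 + 8880)/((53 + 14)*45 + 221*(-75)) = -29372/(67*45 - 16575) = -29372/(3015 - 16575) = -29372/(-13560) = -29372*(-1/13560) = 7343/3390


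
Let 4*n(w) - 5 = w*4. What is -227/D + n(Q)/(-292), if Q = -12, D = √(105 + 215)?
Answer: 43/1168 - 227*√5/40 ≈ -12.653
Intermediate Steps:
D = 8*√5 (D = √320 = 8*√5 ≈ 17.889)
n(w) = 5/4 + w (n(w) = 5/4 + (w*4)/4 = 5/4 + (4*w)/4 = 5/4 + w)
-227/D + n(Q)/(-292) = -227*√5/40 + (5/4 - 12)/(-292) = -227*√5/40 - 43/4*(-1/292) = -227*√5/40 + 43/1168 = 43/1168 - 227*√5/40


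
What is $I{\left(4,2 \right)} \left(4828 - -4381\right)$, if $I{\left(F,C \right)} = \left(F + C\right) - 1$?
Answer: $46045$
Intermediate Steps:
$I{\left(F,C \right)} = -1 + C + F$ ($I{\left(F,C \right)} = \left(C + F\right) - 1 = -1 + C + F$)
$I{\left(4,2 \right)} \left(4828 - -4381\right) = \left(-1 + 2 + 4\right) \left(4828 - -4381\right) = 5 \left(4828 + 4381\right) = 5 \cdot 9209 = 46045$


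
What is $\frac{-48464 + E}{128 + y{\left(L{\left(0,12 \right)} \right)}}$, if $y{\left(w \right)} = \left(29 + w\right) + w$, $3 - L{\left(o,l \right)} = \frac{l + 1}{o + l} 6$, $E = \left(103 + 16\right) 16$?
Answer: $- \frac{1552}{5} \approx -310.4$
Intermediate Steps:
$E = 1904$ ($E = 119 \cdot 16 = 1904$)
$L{\left(o,l \right)} = 3 - \frac{6 \left(1 + l\right)}{l + o}$ ($L{\left(o,l \right)} = 3 - \frac{l + 1}{o + l} 6 = 3 - \frac{1 + l}{l + o} 6 = 3 - \frac{6 \left(1 + l\right)}{l + o}$)
$y{\left(w \right)} = 29 + 2 w$
$\frac{-48464 + E}{128 + y{\left(L{\left(0,12 \right)} \right)}} = \frac{-48464 + 1904}{128 + \left(29 + 2 \frac{3 \left(-2 + 0 - 12\right)}{12 + 0}\right)} = - \frac{46560}{128 + \left(29 + 2 \frac{3 \left(-2 + 0 - 12\right)}{12}\right)} = - \frac{46560}{128 + \left(29 + 2 \cdot 3 \cdot \frac{1}{12} \left(-14\right)\right)} = - \frac{46560}{128 + \left(29 + 2 \left(- \frac{7}{2}\right)\right)} = - \frac{46560}{128 + \left(29 - 7\right)} = - \frac{46560}{128 + 22} = - \frac{46560}{150} = \left(-46560\right) \frac{1}{150} = - \frac{1552}{5}$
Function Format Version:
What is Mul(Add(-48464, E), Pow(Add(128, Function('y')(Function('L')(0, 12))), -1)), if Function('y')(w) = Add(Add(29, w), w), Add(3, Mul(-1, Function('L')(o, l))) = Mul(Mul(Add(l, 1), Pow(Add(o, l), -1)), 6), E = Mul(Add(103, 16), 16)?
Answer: Rational(-1552, 5) ≈ -310.40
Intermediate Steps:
E = 1904 (E = Mul(119, 16) = 1904)
Function('L')(o, l) = Add(3, Mul(-6, Pow(Add(l, o), -1), Add(1, l))) (Function('L')(o, l) = Add(3, Mul(-1, Mul(Mul(Add(l, 1), Pow(Add(o, l), -1)), 6))) = Add(3, Mul(-1, Mul(Mul(Add(1, l), Pow(Add(l, o), -1)), 6))) = Add(3, Mul(-1, Mul(Mul(Pow(Add(l, o), -1), Add(1, l)), 6))) = Add(3, Mul(-1, Mul(6, Pow(Add(l, o), -1), Add(1, l)))) = Add(3, Mul(-6, Pow(Add(l, o), -1), Add(1, l))))
Function('y')(w) = Add(29, Mul(2, w))
Mul(Add(-48464, E), Pow(Add(128, Function('y')(Function('L')(0, 12))), -1)) = Mul(Add(-48464, 1904), Pow(Add(128, Add(29, Mul(2, Mul(3, Pow(Add(12, 0), -1), Add(-2, 0, Mul(-1, 12)))))), -1)) = Mul(-46560, Pow(Add(128, Add(29, Mul(2, Mul(3, Pow(12, -1), Add(-2, 0, -12))))), -1)) = Mul(-46560, Pow(Add(128, Add(29, Mul(2, Mul(3, Rational(1, 12), -14)))), -1)) = Mul(-46560, Pow(Add(128, Add(29, Mul(2, Rational(-7, 2)))), -1)) = Mul(-46560, Pow(Add(128, Add(29, -7)), -1)) = Mul(-46560, Pow(Add(128, 22), -1)) = Mul(-46560, Pow(150, -1)) = Mul(-46560, Rational(1, 150)) = Rational(-1552, 5)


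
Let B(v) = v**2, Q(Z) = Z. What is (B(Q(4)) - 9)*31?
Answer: 217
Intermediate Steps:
(B(Q(4)) - 9)*31 = (4**2 - 9)*31 = (16 - 9)*31 = 7*31 = 217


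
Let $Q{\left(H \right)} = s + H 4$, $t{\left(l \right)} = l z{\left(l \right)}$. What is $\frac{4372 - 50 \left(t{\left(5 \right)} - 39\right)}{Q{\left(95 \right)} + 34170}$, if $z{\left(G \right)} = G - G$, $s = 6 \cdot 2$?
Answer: $\frac{3161}{17281} \approx 0.18292$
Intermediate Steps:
$s = 12$
$z{\left(G \right)} = 0$
$t{\left(l \right)} = 0$ ($t{\left(l \right)} = l 0 = 0$)
$Q{\left(H \right)} = 12 + 4 H$ ($Q{\left(H \right)} = 12 + H 4 = 12 + 4 H$)
$\frac{4372 - 50 \left(t{\left(5 \right)} - 39\right)}{Q{\left(95 \right)} + 34170} = \frac{4372 - 50 \left(0 - 39\right)}{\left(12 + 4 \cdot 95\right) + 34170} = \frac{4372 - -1950}{\left(12 + 380\right) + 34170} = \frac{4372 + 1950}{392 + 34170} = \frac{6322}{34562} = 6322 \cdot \frac{1}{34562} = \frac{3161}{17281}$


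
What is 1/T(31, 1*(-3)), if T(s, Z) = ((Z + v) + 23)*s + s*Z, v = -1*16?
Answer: 1/31 ≈ 0.032258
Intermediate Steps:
v = -16
T(s, Z) = Z*s + s*(7 + Z) (T(s, Z) = ((Z - 16) + 23)*s + s*Z = ((-16 + Z) + 23)*s + Z*s = (7 + Z)*s + Z*s = s*(7 + Z) + Z*s = Z*s + s*(7 + Z))
1/T(31, 1*(-3)) = 1/(31*(7 + 2*(1*(-3)))) = 1/(31*(7 + 2*(-3))) = 1/(31*(7 - 6)) = 1/(31*1) = 1/31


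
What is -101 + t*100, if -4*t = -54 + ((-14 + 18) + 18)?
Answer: 699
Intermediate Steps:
t = 8 (t = -(-54 + ((-14 + 18) + 18))/4 = -(-54 + (4 + 18))/4 = -(-54 + 22)/4 = -1/4*(-32) = 8)
-101 + t*100 = -101 + 8*100 = -101 + 800 = 699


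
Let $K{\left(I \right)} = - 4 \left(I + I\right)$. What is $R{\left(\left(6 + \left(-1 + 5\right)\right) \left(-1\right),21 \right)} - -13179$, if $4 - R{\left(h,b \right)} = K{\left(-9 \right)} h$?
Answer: $13903$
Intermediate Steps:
$K{\left(I \right)} = - 8 I$ ($K{\left(I \right)} = - 4 \cdot 2 I = - 8 I$)
$R{\left(h,b \right)} = 4 - 72 h$ ($R{\left(h,b \right)} = 4 - \left(-8\right) \left(-9\right) h = 4 - 72 h$)
$R{\left(\left(6 + \left(-1 + 5\right)\right) \left(-1\right),21 \right)} - -13179 = \left(4 - 72 \left(6 + \left(-1 + 5\right)\right) \left(-1\right)\right) - -13179 = \left(4 - 72 \left(6 + 4\right) \left(-1\right)\right) + 13179 = \left(4 - 72 \cdot 10 \left(-1\right)\right) + 13179 = \left(4 - -720\right) + 13179 = \left(4 + 720\right) + 13179 = 724 + 13179 = 13903$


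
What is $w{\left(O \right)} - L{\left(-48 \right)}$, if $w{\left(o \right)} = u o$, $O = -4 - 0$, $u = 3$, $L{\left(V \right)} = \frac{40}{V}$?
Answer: $- \frac{67}{6} \approx -11.167$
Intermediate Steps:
$O = -4$ ($O = -4 + 0 = -4$)
$w{\left(o \right)} = 3 o$
$w{\left(O \right)} - L{\left(-48 \right)} = 3 \left(-4\right) - \frac{40}{-48} = -12 - 40 \left(- \frac{1}{48}\right) = -12 - - \frac{5}{6} = -12 + \frac{5}{6} = - \frac{67}{6}$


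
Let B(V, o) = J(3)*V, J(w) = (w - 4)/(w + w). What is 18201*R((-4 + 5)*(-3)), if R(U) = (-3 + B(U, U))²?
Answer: 455025/4 ≈ 1.1376e+5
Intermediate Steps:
J(w) = (-4 + w)/(2*w) (J(w) = (-4 + w)/((2*w)) = (-4 + w)*(1/(2*w)) = (-4 + w)/(2*w))
B(V, o) = -V/6 (B(V, o) = ((½)*(-4 + 3)/3)*V = ((½)*(⅓)*(-1))*V = -V/6)
R(U) = (-3 - U/6)²
18201*R((-4 + 5)*(-3)) = 18201*((18 + (-4 + 5)*(-3))²/36) = 18201*((18 + 1*(-3))²/36) = 18201*((18 - 3)²/36) = 18201*((1/36)*15²) = 18201*((1/36)*225) = 18201*(25/4) = 455025/4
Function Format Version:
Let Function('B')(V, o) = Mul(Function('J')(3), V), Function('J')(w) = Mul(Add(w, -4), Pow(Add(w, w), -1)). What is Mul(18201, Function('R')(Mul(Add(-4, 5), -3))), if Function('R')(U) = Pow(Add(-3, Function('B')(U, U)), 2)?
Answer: Rational(455025, 4) ≈ 1.1376e+5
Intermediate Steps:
Function('J')(w) = Mul(Rational(1, 2), Pow(w, -1), Add(-4, w)) (Function('J')(w) = Mul(Add(-4, w), Pow(Mul(2, w), -1)) = Mul(Add(-4, w), Mul(Rational(1, 2), Pow(w, -1))) = Mul(Rational(1, 2), Pow(w, -1), Add(-4, w)))
Function('B')(V, o) = Mul(Rational(-1, 6), V) (Function('B')(V, o) = Mul(Mul(Rational(1, 2), Pow(3, -1), Add(-4, 3)), V) = Mul(Mul(Rational(1, 2), Rational(1, 3), -1), V) = Mul(Rational(-1, 6), V))
Function('R')(U) = Pow(Add(-3, Mul(Rational(-1, 6), U)), 2)
Mul(18201, Function('R')(Mul(Add(-4, 5), -3))) = Mul(18201, Mul(Rational(1, 36), Pow(Add(18, Mul(Add(-4, 5), -3)), 2))) = Mul(18201, Mul(Rational(1, 36), Pow(Add(18, Mul(1, -3)), 2))) = Mul(18201, Mul(Rational(1, 36), Pow(Add(18, -3), 2))) = Mul(18201, Mul(Rational(1, 36), Pow(15, 2))) = Mul(18201, Mul(Rational(1, 36), 225)) = Mul(18201, Rational(25, 4)) = Rational(455025, 4)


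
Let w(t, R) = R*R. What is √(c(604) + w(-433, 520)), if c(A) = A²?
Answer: 148*√29 ≈ 797.00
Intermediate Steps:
w(t, R) = R²
√(c(604) + w(-433, 520)) = √(604² + 520²) = √(364816 + 270400) = √635216 = 148*√29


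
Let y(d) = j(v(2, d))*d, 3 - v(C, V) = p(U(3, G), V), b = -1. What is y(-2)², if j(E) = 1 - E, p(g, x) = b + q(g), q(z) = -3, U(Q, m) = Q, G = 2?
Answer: 144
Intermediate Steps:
p(g, x) = -4 (p(g, x) = -1 - 3 = -4)
v(C, V) = 7 (v(C, V) = 3 - 1*(-4) = 3 + 4 = 7)
y(d) = -6*d (y(d) = (1 - 1*7)*d = (1 - 7)*d = -6*d)
y(-2)² = (-6*(-2))² = 12² = 144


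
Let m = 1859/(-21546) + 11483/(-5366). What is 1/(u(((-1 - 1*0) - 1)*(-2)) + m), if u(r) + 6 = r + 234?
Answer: 28903959/6641371460 ≈ 0.0043521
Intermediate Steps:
u(r) = 228 + r (u(r) = -6 + (r + 234) = -6 + (234 + r) = 228 + r)
m = -64347028/28903959 (m = 1859*(-1/21546) + 11483*(-1/5366) = -1859/21546 - 11483/5366 = -64347028/28903959 ≈ -2.2262)
1/(u(((-1 - 1*0) - 1)*(-2)) + m) = 1/((228 + ((-1 - 1*0) - 1)*(-2)) - 64347028/28903959) = 1/((228 + ((-1 + 0) - 1)*(-2)) - 64347028/28903959) = 1/((228 + (-1 - 1)*(-2)) - 64347028/28903959) = 1/((228 - 2*(-2)) - 64347028/28903959) = 1/((228 + 4) - 64347028/28903959) = 1/(232 - 64347028/28903959) = 1/(6641371460/28903959) = 28903959/6641371460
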